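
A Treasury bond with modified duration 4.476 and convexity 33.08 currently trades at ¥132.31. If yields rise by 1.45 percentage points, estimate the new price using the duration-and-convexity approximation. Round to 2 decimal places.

Duration effect: -D_mod·Δy = -4.476 × (+0.0145) = -0.064902
Convexity effect: ½·C·(Δy)² = 0.5 × 33.08 × (0.0145)² = +0.003477535
ΔP/P ≈ -0.064902 + 0.003477535 = -0.061424465
New price ≈ 132.31 × (1 - 0.061424465) = 124.18292903585.

¥124.18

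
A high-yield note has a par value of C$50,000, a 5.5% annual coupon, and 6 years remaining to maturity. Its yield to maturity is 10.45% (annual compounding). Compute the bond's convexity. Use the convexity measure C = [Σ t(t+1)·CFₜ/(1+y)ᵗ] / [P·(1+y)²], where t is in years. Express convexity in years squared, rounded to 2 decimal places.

With y = 0.1045:
  t   CF        PV=CF/(1+0.1045)^t    t·PV        t(t+1)·PV
  1     2,750.00     2,489.8144     2,489.8144       4,979.6288
  2     2,750.00     2,254.2457     4,508.4914      13,525.4743
  3     2,750.00     2,040.9649     6,122.8947      24,491.5786
  4     2,750.00     1,847.8632     7,391.4527      36,957.2637
  5     2,750.00     1,673.0314     8,365.1570      50,190.9421
  6    52,750.00    29,055.4859   174,332.9154   1,220,330.4081
  Σ                 39,361.4055   203,210.7257   1,350,475.2956
P = 39,361.4055.
Convexity = Σ t(t+1)·PV / [P·(1+y)²] = 1,350,475.2956 / (39,361.4055 × 1.219920) = 28.12449.

28.12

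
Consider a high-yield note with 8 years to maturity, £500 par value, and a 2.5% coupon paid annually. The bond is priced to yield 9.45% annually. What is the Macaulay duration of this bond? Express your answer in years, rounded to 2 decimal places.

7.13 years

Periodic yield y = 0.0945. Discount each cash flow and weight by its year:
  t   CF        PV=CF/(1+0.0945)^t    t·PV
  1        12.50        11.4207        11.4207
  2        12.50        10.4347        20.8693
  3        12.50         9.5337        28.6012
  4        12.50         8.7106        34.8423
  5        12.50         7.9585        39.7925
  6        12.50         7.2714        43.6281
  7        12.50         6.6435        46.5048
  8       512.50       248.8672     1,990.9380
  Σ                    310.8404     2,216.5970
Price P = Σ PV = 310.8404.
Macaulay duration = Σ(t·PV) / P = 2,216.5970 / 310.8404 = 7.13098 years.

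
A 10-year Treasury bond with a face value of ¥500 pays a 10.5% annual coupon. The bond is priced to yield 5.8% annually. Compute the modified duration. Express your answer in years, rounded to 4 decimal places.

Periodic yield y = 0.058. First find Macaulay duration:
  t   CF        PV=CF/(1+0.058)^t    t·PV
  1        52.50        49.6219        49.6219
  2        52.50        46.9016        93.8033
  3        52.50        44.3305       132.9914
  4        52.50        41.9003       167.6010
  5        52.50        39.6033       198.0163
  6        52.50        37.4322       224.5932
  7        52.50        35.3801       247.6610
  8        52.50        33.4406       267.5247
  9        52.50        31.6074       284.4663
  10      552.50       314.3950     3,143.9498
  Σ                    674.6128     4,810.2290
P = 674.6128; Macaulay duration = 4,810.2290 / 674.6128 = 7.13036 years.
Modified duration = D_Mac / (1 + y) = 7.13036 / 1.058 = 6.73947 years.

6.7395 years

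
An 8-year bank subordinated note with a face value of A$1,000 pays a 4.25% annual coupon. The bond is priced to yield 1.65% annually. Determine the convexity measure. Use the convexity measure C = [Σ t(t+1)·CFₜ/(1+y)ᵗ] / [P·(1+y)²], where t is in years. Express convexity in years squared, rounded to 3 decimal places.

With y = 0.0165:
  t   CF        PV=CF/(1+0.0165)^t    t·PV        t(t+1)·PV
  1        42.50        41.8101        41.8101          83.6203
  2        42.50        41.1315        82.2629         246.7888
  3        42.50        40.4638       121.3914         485.5657
  4        42.50        39.8070       159.2280         796.1399
  5        42.50        39.1608       195.8042       1,174.8252
  6        42.50        38.5252       231.1511       1,618.0574
  7        42.50        37.8998       265.2988       2,122.3904
  8     1,042.50       914.5701     7,316.5608      65,849.0473
  Σ                  1,193.3684     8,413.5074      72,376.4351
P = 1,193.3684.
Convexity = Σ t(t+1)·PV / [P·(1+y)²] = 72,376.4351 / (1,193.3684 × 1.033272) = 58.69592.

58.696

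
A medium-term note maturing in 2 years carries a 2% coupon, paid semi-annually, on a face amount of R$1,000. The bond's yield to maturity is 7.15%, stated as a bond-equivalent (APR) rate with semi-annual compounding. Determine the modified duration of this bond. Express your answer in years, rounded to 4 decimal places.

Periodic yield y = 0.03575. First find Macaulay duration:
  t   CF        PV=CF/(1+0.03575)^t    t·PV
  1        10.00         9.6548         9.6548
  2        10.00         9.3216        18.6432
  3        10.00         8.9998        26.9995
  4     1,010.00       877.6101     3,510.4403
  Σ                    905.5864     3,565.7379
P = 905.5864; Macaulay duration = 3,565.7379 / 905.5864 = 3.93749 half-year periods = 1.96875 years.
Modified duration = D_Mac / (1 + y) = 1.96875 / 1.03575 = 1.90079 years.

1.9008 years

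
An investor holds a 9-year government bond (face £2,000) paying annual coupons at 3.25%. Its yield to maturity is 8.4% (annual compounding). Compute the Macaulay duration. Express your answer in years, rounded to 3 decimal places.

7.676 years

Periodic yield y = 0.084. Discount each cash flow and weight by its year:
  t   CF        PV=CF/(1+0.084)^t    t·PV
  1        65.00        59.9631        59.9631
  2        65.00        55.3165       110.6330
  3        65.00        51.0300       153.0900
  4        65.00        47.0756       188.3026
  5        65.00        43.4277       217.1386
  6        65.00        40.0625       240.3748
  7        65.00        36.9580       258.7060
  8        65.00        34.0941       272.7527
  9     2,065.00       999.2094     8,992.8847
  Σ                  1,367.1369    10,493.8454
Price P = Σ PV = 1,367.1369.
Macaulay duration = Σ(t·PV) / P = 10,493.8454 / 1,367.1369 = 7.67578 years.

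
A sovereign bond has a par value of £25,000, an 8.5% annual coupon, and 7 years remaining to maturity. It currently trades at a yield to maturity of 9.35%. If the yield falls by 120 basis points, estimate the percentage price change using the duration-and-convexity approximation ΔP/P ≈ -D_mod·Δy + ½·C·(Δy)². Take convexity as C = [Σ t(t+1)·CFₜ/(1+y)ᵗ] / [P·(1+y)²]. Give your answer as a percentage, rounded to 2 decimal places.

With y = 0.0935:
  t   CF        PV=CF/(1+0.0935)^t    t·PV        t(t+1)·PV
  1     2,125.00     1,943.3013     1,943.3013       3,886.6027
  2     2,125.00     1,777.1388     3,554.2777      10,662.8331
  3     2,125.00     1,625.1841     4,875.5524      19,502.2095
  4     2,125.00     1,486.2223     5,944.8894      29,724.4468
  5     2,125.00     1,359.1425     6,795.7126      40,774.2754
  6     2,125.00     1,242.9287     7,457.5721      52,203.0047
  7    27,125.00    14,509.0252   101,563.1765     812,505.4116
  Σ                 23,942.9430   132,134.4819     969,258.7838
P = 23,942.9430; D_Mac = 5.51872 yrs; D_mod = 5.04684 yrs; C = 33.85514.
Duration effect: -5.04684 × (-0.012) = +0.060562
Convexity effect: 0.5 × 33.85514 × (-0.012)² = +0.0024376
ΔP/P ≈ +0.060562 + 0.0024376 = +0.063000 = +6.3000%.

+6.30%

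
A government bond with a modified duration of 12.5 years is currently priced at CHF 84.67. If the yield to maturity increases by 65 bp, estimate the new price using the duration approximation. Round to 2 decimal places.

CHF 77.79

Duration approximation: ΔP/P ≈ -D_mod · Δy = -12.5 × (+0.0065) = -0.081250.
New price ≈ 84.67 × (1 - 0.081250) = 77.7905625.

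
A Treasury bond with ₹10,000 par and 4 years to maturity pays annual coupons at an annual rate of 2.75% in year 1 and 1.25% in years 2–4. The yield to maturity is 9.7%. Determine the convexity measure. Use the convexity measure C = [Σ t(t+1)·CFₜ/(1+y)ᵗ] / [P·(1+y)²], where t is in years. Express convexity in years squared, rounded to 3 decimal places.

With y = 0.097:
  t   CF        PV=CF/(1+0.097)^t    t·PV        t(t+1)·PV
  1       275.00       250.6837       250.6837         501.3674
  2       125.00       103.8716       207.7432         623.2295
  3       125.00        94.6870       284.0609       1,136.2434
  4    10,125.00     6,991.4704    27,965.8815     139,829.4074
  Σ                  7,440.7126    28,708.3692     142,090.2477
P = 7,440.7126.
Convexity = Σ t(t+1)·PV / [P·(1+y)²] = 142,090.2477 / (7,440.7126 × 1.203409) = 15.86852.

15.869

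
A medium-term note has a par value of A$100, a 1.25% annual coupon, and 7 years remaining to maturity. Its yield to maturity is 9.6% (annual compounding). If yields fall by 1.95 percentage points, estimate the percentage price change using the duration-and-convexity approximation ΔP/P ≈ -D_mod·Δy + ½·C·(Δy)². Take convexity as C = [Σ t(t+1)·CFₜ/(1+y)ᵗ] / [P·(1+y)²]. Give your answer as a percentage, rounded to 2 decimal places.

With y = 0.096:
  t   CF        PV=CF/(1+0.096)^t    t·PV        t(t+1)·PV
  1         1.25         1.1405         1.1405           2.2810
  2         1.25         1.0406         2.0812           6.2437
  3         1.25         0.9495         2.8484          11.3936
  4         1.25         0.8663         3.4652          17.3260
  5         1.25         0.7904         3.9521          23.7126
  6         1.25         0.7212         4.3271          30.2898
  7       101.25        53.2993       373.0948       2,984.7584
  Σ                     58.8077       390.9093       3,076.0049
P = 58.8077; D_Mac = 6.64724 yrs; D_mod = 6.06500 yrs; C = 43.54431.
Duration effect: -6.06500 × (-0.0195) = +0.118268
Convexity effect: 0.5 × 43.54431 × (-0.0195)² = +0.0082789
ΔP/P ≈ +0.118268 + 0.0082789 = +0.126546 = +12.6546%.

+12.65%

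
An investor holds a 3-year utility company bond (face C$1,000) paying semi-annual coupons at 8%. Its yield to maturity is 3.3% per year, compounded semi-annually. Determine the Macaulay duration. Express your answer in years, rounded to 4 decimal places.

2.7451 years

Periodic yield y = 0.0165. Discount each cash flow and weight by its period:
  t   CF        PV=CF/(1+0.0165)^t    t·PV
  1        40.00        39.3507        39.3507
  2        40.00        38.7120        77.4239
  3        40.00        38.0836       114.2508
  4        40.00        37.4654       149.8616
  5        40.00        36.8573       184.2863
  6     1,040.00       942.7337     5,656.4023
  Σ                  1,133.2027     6,221.5757
Price P = Σ PV = 1,133.2027.
Macaulay duration = Σ(t·PV) / P = 6,221.5757 / 1,133.2027 = 5.49026 half-year periods.
In years: 5.49026 / 2 = 2.74513 years.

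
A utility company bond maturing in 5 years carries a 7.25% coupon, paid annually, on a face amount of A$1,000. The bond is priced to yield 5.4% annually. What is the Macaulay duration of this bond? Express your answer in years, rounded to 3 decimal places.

4.394 years

Periodic yield y = 0.054. Discount each cash flow and weight by its year:
  t   CF        PV=CF/(1+0.054)^t    t·PV
  1        72.50        68.7856        68.7856
  2        72.50        65.2615       130.5229
  3        72.50        61.9179       185.7537
  4        72.50        58.7456       234.9825
  5     1,072.50       824.5068     4,122.5340
  Σ                  1,079.2174     4,742.5787
Price P = Σ PV = 1,079.2174.
Macaulay duration = Σ(t·PV) / P = 4,742.5787 / 1,079.2174 = 4.39446 years.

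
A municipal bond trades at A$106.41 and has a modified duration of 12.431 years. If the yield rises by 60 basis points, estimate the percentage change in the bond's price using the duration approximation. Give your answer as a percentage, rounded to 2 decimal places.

-7.46%

Duration approximation: ΔP/P ≈ -D_mod · Δy = -12.431 × (+0.006) = -0.074586.
As a percentage: -7.4586%.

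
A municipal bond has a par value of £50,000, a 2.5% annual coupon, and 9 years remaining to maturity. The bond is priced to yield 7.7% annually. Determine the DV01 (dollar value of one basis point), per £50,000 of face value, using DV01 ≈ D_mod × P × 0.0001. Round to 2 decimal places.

Periodic yield y = 0.077.
  t   CF        PV=CF/(1+0.077)^t    t·PV
  1     1,250.00     1,160.6314     1,160.6314
  2     1,250.00     1,077.6522     2,155.3043
  3     1,250.00     1,000.6055     3,001.8166
  4     1,250.00       929.0674     3,716.2694
  5     1,250.00       862.6438     4,313.2189
  6     1,250.00       800.9692     4,805.8149
  7     1,250.00       743.7040     5,205.9277
  8     1,250.00       690.5329     5,524.2633
  9    51,250.00    26,287.6970   236,589.2729
  Σ                 33,553.5032   266,472.5195
P = 33,553.5032; D_Mac = 7.94172 yrs; D_mod = 7.37393 yrs.
DV01 ≈ 7.37393 × 33,553.5032 × 0.0001 = 24.742110.

£24.74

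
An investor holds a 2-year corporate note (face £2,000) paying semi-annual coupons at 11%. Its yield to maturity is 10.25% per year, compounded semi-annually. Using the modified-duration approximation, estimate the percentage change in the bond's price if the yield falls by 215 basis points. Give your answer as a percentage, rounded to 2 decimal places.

Periodic yield y = 0.05125. Modified duration first:
  t   CF        PV=CF/(1+0.05125)^t    t·PV
  1       110.00       104.6373       104.6373
  2       110.00        99.5361       199.0722
  3       110.00        94.6836       284.0507
  4     2,110.00     1,727.6606     6,910.6423
  Σ                  2,026.5176     7,498.4025
P = 2,026.5176; D_Mac = 3.70014 half-year periods = 1.85007 yrs; D_mod = 1.85007/(1+0.05125) = 1.75988 yrs.
ΔP/P ≈ -D_mod · Δy = -1.75988 × (-0.0215) = +0.037837 = +3.7837%.

+3.78%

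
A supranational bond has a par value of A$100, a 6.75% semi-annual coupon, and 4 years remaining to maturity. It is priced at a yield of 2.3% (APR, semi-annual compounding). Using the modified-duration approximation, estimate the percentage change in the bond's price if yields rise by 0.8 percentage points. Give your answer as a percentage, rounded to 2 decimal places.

-2.85%

Periodic yield y = 0.0115. Modified duration first:
  t   CF        PV=CF/(1+0.0115)^t    t·PV
  1        3.375         3.3366         3.3366
  2        3.375         3.2987         6.5974
  3        3.375         3.2612         9.7836
  4        3.375         3.2241        12.8965
  5        3.375         3.1875        15.9373
  6        3.375         3.1512        18.9073
  7        3.375         3.1154        21.8077
  8      103.375        94.3384       754.7071
  Σ                    116.9131       843.9734
P = 116.9131; D_Mac = 7.21881 half-year periods = 3.60941 yrs; D_mod = 3.60941/(1+0.0115) = 3.56837 yrs.
ΔP/P ≈ -D_mod · Δy = -3.56837 × (+0.008) = -0.028547 = -2.8547%.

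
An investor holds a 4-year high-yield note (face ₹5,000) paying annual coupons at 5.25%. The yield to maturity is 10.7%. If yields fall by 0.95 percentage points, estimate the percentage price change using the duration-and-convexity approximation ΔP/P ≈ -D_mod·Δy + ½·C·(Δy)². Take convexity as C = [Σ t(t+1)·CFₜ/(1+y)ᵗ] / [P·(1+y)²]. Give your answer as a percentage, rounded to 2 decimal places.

With y = 0.107:
  t   CF        PV=CF/(1+0.107)^t    t·PV        t(t+1)·PV
  1       262.50       237.1274       237.1274         474.2547
  2       262.50       214.2072       428.4144       1,285.2432
  3       262.50       193.5024       580.5073       2,322.0293
  4     5,262.50     3,504.3028    14,017.2112      70,086.0559
  Σ                  4,149.1398    15,263.2603      74,167.5832
P = 4,149.1398; D_Mac = 3.67866 yrs; D_mod = 3.32309 yrs; C = 14.58683.
Duration effect: -3.32309 × (-0.0095) = +0.031569
Convexity effect: 0.5 × 14.58683 × (-0.0095)² = +0.0006582
ΔP/P ≈ +0.031569 + 0.0006582 = +0.032228 = +3.2228%.

+3.22%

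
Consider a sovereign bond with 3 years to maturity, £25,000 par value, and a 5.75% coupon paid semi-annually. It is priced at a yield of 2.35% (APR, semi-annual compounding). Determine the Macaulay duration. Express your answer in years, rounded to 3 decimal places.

Periodic yield y = 0.01175. Discount each cash flow and weight by its period:
  t   CF        PV=CF/(1+0.01175)^t    t·PV
  1       718.75       710.4028       710.4028
  2       718.75       702.1525     1,404.3050
  3       718.75       693.9980     2,081.9940
  4       718.75       685.9382     2,743.7529
  5       718.75       677.9721     3,389.8603
  6    25,718.75    23,977.8687   143,867.2125
  Σ                 27,448.3323   154,197.5273
Price P = Σ PV = 27,448.3323.
Macaulay duration = Σ(t·PV) / P = 154,197.5273 / 27,448.3323 = 5.61774 half-year periods.
In years: 5.61774 / 2 = 2.80887 years.

2.809 years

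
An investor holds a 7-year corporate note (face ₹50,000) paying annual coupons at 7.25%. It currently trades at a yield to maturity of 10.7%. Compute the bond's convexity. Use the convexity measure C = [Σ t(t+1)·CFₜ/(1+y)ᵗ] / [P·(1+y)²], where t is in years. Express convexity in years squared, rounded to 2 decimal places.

With y = 0.107:
  t   CF        PV=CF/(1+0.107)^t    t·PV        t(t+1)·PV
  1     3,625.00     3,274.6161     3,274.6161       6,549.2322
  2     3,625.00     2,958.0994     5,916.1989      17,748.5966
  3     3,625.00     2,672.1765     8,016.5296      32,066.1186
  4     3,625.00     2,413.8903     9,655.5612      48,277.8058
  5     3,625.00     2,180.5694    10,902.8468      65,417.0810
  6     3,625.00     1,969.8007    11,818.8042      82,731.6291
  7    53,625.00    26,322.9136   184,260.3955   1,474,083.1642
  Σ                 41,792.0661   233,844.9523   1,726,873.6273
P = 41,792.0661.
Convexity = Σ t(t+1)·PV / [P·(1+y)²] = 1,726,873.6273 / (41,792.0661 × 1.225449) = 33.71875.

33.72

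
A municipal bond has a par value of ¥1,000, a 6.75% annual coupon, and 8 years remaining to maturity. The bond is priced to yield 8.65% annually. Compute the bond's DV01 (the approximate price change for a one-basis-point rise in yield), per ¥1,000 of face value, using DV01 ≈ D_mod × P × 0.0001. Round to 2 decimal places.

Periodic yield y = 0.0865.
  t   CF        PV=CF/(1+0.0865)^t    t·PV
  1        67.50        62.1261        62.1261
  2        67.50        57.1800       114.3600
  3        67.50        52.6277       157.8832
  4        67.50        48.4378       193.7514
  5        67.50        44.5815       222.9077
  6        67.50        41.0323       246.1935
  7        67.50        37.7655       264.3588
  8     1,067.50       549.7054     4,397.6436
  Σ                    893.4565     5,659.2243
P = 893.4565; D_Mac = 6.33408 yrs; D_mod = 5.82980 yrs.
DV01 ≈ 5.82980 × 893.4565 × 0.0001 = 0.520867.

¥0.52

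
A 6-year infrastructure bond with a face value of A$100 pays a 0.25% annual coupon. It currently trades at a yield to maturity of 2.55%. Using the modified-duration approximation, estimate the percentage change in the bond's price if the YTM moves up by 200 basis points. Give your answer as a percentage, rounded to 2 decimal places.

-11.62%

Periodic yield y = 0.0255. Modified duration first:
  t   CF        PV=CF/(1+0.0255)^t    t·PV
  1         0.25         0.2438         0.2438
  2         0.25         0.2377         0.4754
  3         0.25         0.2318         0.6954
  4         0.25         0.2260         0.9042
  5         0.25         0.2204         1.1021
  6       100.25        86.1927       517.1561
  Σ                     87.3525       520.5771
P = 87.3525; D_Mac = 5.95950 yrs; D_mod = 5.95950/(1+0.0255) = 5.81131 yrs.
ΔP/P ≈ -D_mod · Δy = -5.81131 × (+0.02) = -0.116226 = -11.6226%.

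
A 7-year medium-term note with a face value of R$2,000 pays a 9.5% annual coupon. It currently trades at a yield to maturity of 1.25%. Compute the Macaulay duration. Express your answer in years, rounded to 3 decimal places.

Periodic yield y = 0.0125. Discount each cash flow and weight by its year:
  t   CF        PV=CF/(1+0.0125)^t    t·PV
  1       190.00       187.6543       187.6543
  2       190.00       185.3376       370.6752
  3       190.00       183.0495       549.1484
  4       190.00       180.7896       723.1584
  5       190.00       178.5576       892.7882
  6       190.00       176.3532     1,058.1194
  7     2,190.00     2,007.6079    14,053.2552
  Σ                  3,099.3498    17,834.7991
Price P = Σ PV = 3,099.3498.
Macaulay duration = Σ(t·PV) / P = 17,834.7991 / 3,099.3498 = 5.75437 years.

5.754 years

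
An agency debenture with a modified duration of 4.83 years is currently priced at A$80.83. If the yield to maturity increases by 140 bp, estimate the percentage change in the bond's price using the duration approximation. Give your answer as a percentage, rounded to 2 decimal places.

-6.76%

Duration approximation: ΔP/P ≈ -D_mod · Δy = -4.83 × (+0.014) = -0.067620.
As a percentage: -6.7620%.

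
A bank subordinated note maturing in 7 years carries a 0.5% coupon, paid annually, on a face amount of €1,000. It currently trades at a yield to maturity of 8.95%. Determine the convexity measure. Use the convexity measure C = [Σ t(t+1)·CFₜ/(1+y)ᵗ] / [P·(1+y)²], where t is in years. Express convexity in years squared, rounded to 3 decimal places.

With y = 0.0895:
  t   CF        PV=CF/(1+0.0895)^t    t·PV        t(t+1)·PV
  1         5.00         4.5893         4.5893           9.1785
  2         5.00         4.2123         8.4245          25.2736
  3         5.00         3.8662        11.5987          46.3948
  4         5.00         3.5486        14.1945          70.9727
  5         5.00         3.2571        16.2856          97.7136
  6         5.00         2.9896        17.9373         125.5613
  7     1,005.00       551.5380     3,860.7658      30,886.1266
  Σ                    574.0010     3,933.7958      31,261.2211
P = 574.0010.
Convexity = Σ t(t+1)·PV / [P·(1+y)²] = 31,261.2211 / (574.0010 × 1.187010) = 45.88162.

45.882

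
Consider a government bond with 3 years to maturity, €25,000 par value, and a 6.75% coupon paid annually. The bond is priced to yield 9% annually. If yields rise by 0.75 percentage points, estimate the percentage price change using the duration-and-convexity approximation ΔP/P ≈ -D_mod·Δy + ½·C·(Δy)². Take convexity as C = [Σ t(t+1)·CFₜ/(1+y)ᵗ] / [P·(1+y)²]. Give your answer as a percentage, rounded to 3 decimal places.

With y = 0.09:
  t   CF        PV=CF/(1+0.09)^t    t·PV        t(t+1)·PV
  1     1,687.50     1,548.1651     1,548.1651       3,096.3303
  2     1,687.50     1,420.3350     2,840.6700       8,522.0099
  3    26,687.50    20,607.6466    61,822.9399     247,291.7595
  Σ                 23,576.1468    66,211.7750     258,910.0997
P = 23,576.1468; D_Mac = 2.80842 yrs; D_mod = 2.57653 yrs; C = 9.24322.
Duration effect: -2.57653 × (+0.0075) = -0.019324
Convexity effect: 0.5 × 9.24322 × (0.0075)² = +0.0002600
ΔP/P ≈ -0.019324 + 0.0002600 = -0.019064 = -1.9064%.

-1.906%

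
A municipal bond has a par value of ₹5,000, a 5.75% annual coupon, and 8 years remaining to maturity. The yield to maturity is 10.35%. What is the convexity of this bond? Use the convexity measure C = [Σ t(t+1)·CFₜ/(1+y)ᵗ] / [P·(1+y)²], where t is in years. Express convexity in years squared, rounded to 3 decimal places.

With y = 0.1035:
  t   CF        PV=CF/(1+0.1035)^t    t·PV        t(t+1)·PV
  1       287.50       260.5347       260.5347         521.0693
  2       287.50       236.0985       472.1969       1,416.5908
  3       287.50       213.9542       641.8626       2,567.4505
  4       287.50       193.8869       775.5477       3,877.7383
  5       287.50       175.7018       878.5089       5,271.0534
  6       287.50       159.2223       955.3336       6,687.3355
  7       287.50       144.2884     1,010.0190       8,080.1517
  8     5,287.50     2,404.7597    19,238.0774     173,142.6965
  Σ                  3,788.4464    24,232.0808     201,564.0861
P = 3,788.4464.
Convexity = Σ t(t+1)·PV / [P·(1+y)²] = 201,564.0861 / (3,788.4464 × 1.217712) = 43.69254.

43.693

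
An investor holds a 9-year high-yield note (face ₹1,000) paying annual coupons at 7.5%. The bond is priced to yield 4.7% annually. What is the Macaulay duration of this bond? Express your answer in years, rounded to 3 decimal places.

Periodic yield y = 0.047. Discount each cash flow and weight by its year:
  t   CF        PV=CF/(1+0.047)^t    t·PV
  1        75.00        71.6332        71.6332
  2        75.00        68.4176       136.8352
  3        75.00        65.3463       196.0390
  4        75.00        62.4129       249.6517
  5        75.00        59.6112       298.0560
  6        75.00        56.9352       341.6115
  7        75.00        54.3794       380.6559
  8        75.00        51.9383       415.5065
  9     1,075.00       711.0307     6,399.2760
  Σ                  1,201.7049     8,489.2649
Price P = Σ PV = 1,201.7049.
Macaulay duration = Σ(t·PV) / P = 8,489.2649 / 1,201.7049 = 7.06435 years.

7.064 years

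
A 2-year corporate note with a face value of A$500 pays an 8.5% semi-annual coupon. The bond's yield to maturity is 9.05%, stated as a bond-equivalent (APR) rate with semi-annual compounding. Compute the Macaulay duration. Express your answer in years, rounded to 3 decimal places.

1.880 years

Periodic yield y = 0.04525. Discount each cash flow and weight by its period:
  t   CF        PV=CF/(1+0.04525)^t    t·PV
  1        21.25        20.3301        20.3301
  2        21.25        19.4500        38.8999
  3        21.25        18.6079        55.8238
  4       521.25       436.6821     1,746.7283
  Σ                    495.0700     1,861.7821
Price P = Σ PV = 495.0700.
Macaulay duration = Σ(t·PV) / P = 1,861.7821 / 495.0700 = 3.76064 half-year periods.
In years: 3.76064 / 2 = 1.88032 years.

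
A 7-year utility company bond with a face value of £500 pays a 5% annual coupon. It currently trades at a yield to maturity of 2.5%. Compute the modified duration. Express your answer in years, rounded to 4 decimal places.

6.0010 years

Periodic yield y = 0.025. First find Macaulay duration:
  t   CF        PV=CF/(1+0.025)^t    t·PV
  1        25.00        24.3902        24.3902
  2        25.00        23.7954        47.5907
  3        25.00        23.2150        69.6450
  4        25.00        22.6488        90.5951
  5        25.00        22.0964       110.4818
  6        25.00        21.5574       129.3445
  7       525.00       441.6642     3,091.6497
  Σ                    579.3674     3,563.6970
P = 579.3674; Macaulay duration = 3,563.6970 / 579.3674 = 6.15101 years.
Modified duration = D_Mac / (1 + y) = 6.15101 / 1.025 = 6.00099 years.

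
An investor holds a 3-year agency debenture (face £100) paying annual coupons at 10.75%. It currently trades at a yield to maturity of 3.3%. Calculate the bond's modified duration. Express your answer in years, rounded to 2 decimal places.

2.66 years

Periodic yield y = 0.033. First find Macaulay duration:
  t   CF        PV=CF/(1+0.033)^t    t·PV
  1        10.75        10.4066        10.4066
  2        10.75        10.0741        20.1483
  3       110.75       100.4715       301.4144
  Σ                    120.9522       331.9693
P = 120.9522; Macaulay duration = 331.9693 / 120.9522 = 2.74463 years.
Modified duration = D_Mac / (1 + y) = 2.74463 / 1.033 = 2.65695 years.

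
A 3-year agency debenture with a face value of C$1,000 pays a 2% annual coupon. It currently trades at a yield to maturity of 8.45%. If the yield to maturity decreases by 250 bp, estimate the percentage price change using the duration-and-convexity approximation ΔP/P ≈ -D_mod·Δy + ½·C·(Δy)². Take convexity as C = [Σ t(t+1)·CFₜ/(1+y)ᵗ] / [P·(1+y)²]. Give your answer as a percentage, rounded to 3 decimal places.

With y = 0.0845:
  t   CF        PV=CF/(1+0.0845)^t    t·PV        t(t+1)·PV
  1        20.00        18.4417        18.4417          36.8834
  2        20.00        17.0048        34.0095         102.0286
  3     1,020.00       799.6713     2,399.0139       9,596.0554
  Σ                    835.1177     2,451.4651       9,734.9675
P = 835.1177; D_Mac = 2.93547 yrs; D_mod = 2.70675 yrs; C = 9.91123.
Duration effect: -2.70675 × (-0.025) = +0.067669
Convexity effect: 0.5 × 9.91123 × (-0.025)² = +0.0030973
ΔP/P ≈ +0.067669 + 0.0030973 = +0.070766 = +7.0766%.

+7.077%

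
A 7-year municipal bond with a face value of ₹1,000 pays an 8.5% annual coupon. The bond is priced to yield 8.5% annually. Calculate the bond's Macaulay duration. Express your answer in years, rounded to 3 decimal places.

Periodic yield y = 0.085. Discount each cash flow and weight by its year:
  t   CF        PV=CF/(1+0.085)^t    t·PV
  1        85.00        78.3410        78.3410
  2        85.00        72.2037       144.4074
  3        85.00        66.5472       199.6416
  4        85.00        61.3338       245.3353
  5        85.00        56.5289       282.6443
  6        85.00        52.1003       312.6020
  7     1,085.00       612.9451     4,290.6156
  Σ                  1,000.0000     5,553.5872
Price P = Σ PV = 1,000.0000.
Macaulay duration = Σ(t·PV) / P = 5,553.5872 / 1,000.0000 = 5.55359 years.

5.554 years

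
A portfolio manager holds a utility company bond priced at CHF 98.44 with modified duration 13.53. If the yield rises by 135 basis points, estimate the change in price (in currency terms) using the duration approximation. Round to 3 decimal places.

-CHF 17.981

Duration approximation: ΔP/P ≈ -D_mod · Δy = -13.53 × (+0.0135) = -0.182655.
ΔP ≈ 98.44 × (-0.182655) = -17.9805582.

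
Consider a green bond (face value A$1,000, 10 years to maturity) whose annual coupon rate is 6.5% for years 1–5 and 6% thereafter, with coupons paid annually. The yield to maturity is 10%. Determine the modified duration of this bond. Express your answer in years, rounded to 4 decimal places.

6.6442 years

Periodic yield y = 0.1. First find Macaulay duration:
  t   CF        PV=CF/(1+0.1)^t    t·PV
  1        65.00        59.0909        59.0909
  2        65.00        53.7190       107.4380
  3        65.00        48.8355       146.5064
  4        65.00        44.3959       177.5835
  5        65.00        40.3599       201.7994
  6        60.00        33.8684       203.2106
  7        60.00        30.7895       215.5264
  8        60.00        27.9904       223.9235
  9        60.00        25.4459       229.0127
  10    1,060.00       408.6759     4,086.7589
  Σ                    773.1712     5,650.8504
P = 773.1712; Macaulay duration = 5,650.8504 / 773.1712 = 7.30867 years.
Modified duration = D_Mac / (1 + y) = 7.30867 / 1.1 = 6.64424 years.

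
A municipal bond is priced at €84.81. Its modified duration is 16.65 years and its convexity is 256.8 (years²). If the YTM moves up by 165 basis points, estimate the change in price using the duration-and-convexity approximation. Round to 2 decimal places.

Duration effect: -D_mod·Δy = -16.65 × (+0.0165) = -0.274725
Convexity effect: ½·C·(Δy)² = 0.5 × 256.8 × (0.0165)² = +0.0349569
ΔP/P ≈ -0.274725 + 0.0349569 = -0.2397681
ΔP ≈ 84.81 × (-0.2397681) = -20.334732561.

-€20.33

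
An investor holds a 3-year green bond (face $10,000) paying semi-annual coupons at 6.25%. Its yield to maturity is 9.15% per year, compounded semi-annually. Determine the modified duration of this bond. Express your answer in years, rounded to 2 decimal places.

2.65 years

Periodic yield y = 0.04575. First find Macaulay duration:
  t   CF        PV=CF/(1+0.04575)^t    t·PV
  1       312.50       298.8286       298.8286
  2       312.50       285.7553       571.5106
  3       312.50       273.2539       819.7618
  4       312.50       261.2995     1,045.1979
  5       312.50       249.8680     1,249.3400
  6    10,312.50     7,884.9097    47,309.4580
  Σ                  9,253.9149    51,294.0968
P = 9,253.9149; Macaulay duration = 51,294.0968 / 9,253.9149 = 5.54296 half-year periods = 2.77148 years.
Modified duration = D_Mac / (1 + y) = 2.77148 / 1.04575 = 2.65023 years.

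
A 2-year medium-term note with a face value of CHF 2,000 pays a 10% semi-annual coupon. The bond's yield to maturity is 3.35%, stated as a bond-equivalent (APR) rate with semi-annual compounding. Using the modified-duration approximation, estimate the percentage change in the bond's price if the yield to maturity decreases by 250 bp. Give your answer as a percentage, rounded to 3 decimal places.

Periodic yield y = 0.01675. Modified duration first:
  t   CF        PV=CF/(1+0.01675)^t    t·PV
  1       100.00        98.3526        98.3526
  2       100.00        96.7323       193.4647
  3       100.00        95.1388       285.4163
  4     2,100.00     1,965.0001     7,860.0003
  Σ                  2,255.2237     8,437.2338
P = 2,255.2237; D_Mac = 3.74120 half-year periods = 1.87060 yrs; D_mod = 1.87060/(1+0.01675) = 1.83978 yrs.
ΔP/P ≈ -D_mod · Δy = -1.83978 × (-0.025) = +0.045995 = +4.5995%.

+4.599%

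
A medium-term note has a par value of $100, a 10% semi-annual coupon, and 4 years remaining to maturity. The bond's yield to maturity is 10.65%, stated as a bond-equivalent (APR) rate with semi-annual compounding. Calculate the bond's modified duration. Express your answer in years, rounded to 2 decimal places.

Periodic yield y = 0.05325. First find Macaulay duration:
  t   CF        PV=CF/(1+0.05325)^t    t·PV
  1         5.00         4.7472         4.7472
  2         5.00         4.5072         9.0144
  3         5.00         4.2793        12.8380
  4         5.00         4.0630        16.2519
  5         5.00         3.8576        19.2878
  6         5.00         3.6625        21.9752
  7         5.00         3.4774        24.3415
  8       105.00        69.3326       554.6609
  Σ                     97.9268       663.1169
P = 97.9268; Macaulay duration = 663.1169 / 97.9268 = 6.77156 half-year periods = 3.38578 years.
Modified duration = D_Mac / (1 + y) = 3.38578 / 1.05325 = 3.21460 years.

3.21 years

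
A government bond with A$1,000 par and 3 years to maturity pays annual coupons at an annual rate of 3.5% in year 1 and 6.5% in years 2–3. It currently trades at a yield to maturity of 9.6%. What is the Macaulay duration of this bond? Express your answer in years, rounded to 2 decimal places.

2.87 years

Periodic yield y = 0.096. Discount each cash flow and weight by its year:
  t   CF        PV=CF/(1+0.096)^t    t·PV
  1        35.00        31.9343        31.9343
  2        65.00        54.1118       108.2237
  3     1,065.00       808.9430     2,426.8291
  Σ                    894.9892     2,566.9871
Price P = Σ PV = 894.9892.
Macaulay duration = Σ(t·PV) / P = 2,566.9871 / 894.9892 = 2.86818 years.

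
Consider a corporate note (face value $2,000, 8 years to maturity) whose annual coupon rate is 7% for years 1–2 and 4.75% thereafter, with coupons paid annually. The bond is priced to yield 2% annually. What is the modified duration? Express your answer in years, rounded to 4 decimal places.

Periodic yield y = 0.02. First find Macaulay duration:
  t   CF        PV=CF/(1+0.02)^t    t·PV
  1       140.00       137.2549       137.2549
  2       140.00       134.5636       269.1273
  3        95.00        89.5206       268.5619
  4        95.00        87.7653       351.0613
  5        95.00        86.0444       430.2221
  6        95.00        84.3573       506.1437
  7        95.00        82.7032       578.9225
  8     2,095.00     1,788.0623    14,304.4986
  Σ                  2,490.2717    16,845.7923
P = 2,490.2717; Macaulay duration = 16,845.7923 / 2,490.2717 = 6.76464 years.
Modified duration = D_Mac / (1 + y) = 6.76464 / 1.02 = 6.63200 years.

6.6320 years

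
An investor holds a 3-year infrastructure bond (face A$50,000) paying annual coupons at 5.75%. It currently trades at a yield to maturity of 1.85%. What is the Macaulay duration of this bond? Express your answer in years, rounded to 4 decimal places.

2.8487 years

Periodic yield y = 0.0185. Discount each cash flow and weight by its year:
  t   CF        PV=CF/(1+0.0185)^t    t·PV
  1     2,875.00     2,822.7786     2,822.7786
  2     2,875.00     2,771.5057     5,543.0115
  3    52,875.00    50,045.7590   150,137.2771
  Σ                 55,640.0434   158,503.0671
Price P = Σ PV = 55,640.0434.
Macaulay duration = Σ(t·PV) / P = 158,503.0671 / 55,640.0434 = 2.84872 years.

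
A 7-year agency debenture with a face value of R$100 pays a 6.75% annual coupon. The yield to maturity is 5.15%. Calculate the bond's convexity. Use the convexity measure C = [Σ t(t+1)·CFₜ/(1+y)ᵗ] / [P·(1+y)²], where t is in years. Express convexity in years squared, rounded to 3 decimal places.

With y = 0.0515:
  t   CF        PV=CF/(1+0.0515)^t    t·PV        t(t+1)·PV
  1         6.75         6.4194         6.4194          12.8388
  2         6.75         6.1050        12.2100          36.6300
  3         6.75         5.8060        17.4180          69.6718
  4         6.75         5.5216        22.0865         110.4324
  5         6.75         5.2512        26.2559         157.5356
  6         6.75         4.9940        29.9640         209.7478
  7       106.75        75.1109       525.7763       4,206.2102
  Σ                    109.2081       640.1300       4,803.0666
P = 109.2081.
Convexity = Σ t(t+1)·PV / [P·(1+y)²] = 4,803.0666 / (109.2081 × 1.105652) = 39.77821.

39.778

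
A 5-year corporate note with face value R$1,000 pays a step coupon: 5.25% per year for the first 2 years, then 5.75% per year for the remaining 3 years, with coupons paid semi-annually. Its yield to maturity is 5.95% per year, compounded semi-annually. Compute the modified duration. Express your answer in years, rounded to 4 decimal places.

4.3146 years

Periodic yield y = 0.02975. First find Macaulay duration:
  t   CF        PV=CF/(1+0.02975)^t    t·PV
  1        26.25        25.4916        25.4916
  2        26.25        24.7552        49.5103
  3        26.25        24.0400        72.1199
  4        26.25        23.3454        93.3818
  5        28.75        24.8301       124.1506
  6        28.75        24.1128       144.6766
  7        28.75        23.4161       163.9130
  8        28.75        22.7396       181.9171
  9        28.75        22.0827       198.7441
  10    1,028.75       767.3471     7,673.4707
  Σ                    982.1606     8,727.3756
P = 982.1606; Macaulay duration = 8,727.3756 / 982.1606 = 8.88589 half-year periods = 4.44295 years.
Modified duration = D_Mac / (1 + y) = 4.44295 / 1.02975 = 4.31459 years.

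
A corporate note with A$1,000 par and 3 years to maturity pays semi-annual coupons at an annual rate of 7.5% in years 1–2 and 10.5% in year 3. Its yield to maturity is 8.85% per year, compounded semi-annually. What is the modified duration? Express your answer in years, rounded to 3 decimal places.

Periodic yield y = 0.04425. First find Macaulay duration:
  t   CF        PV=CF/(1+0.04425)^t    t·PV
  1        37.50        35.9109        35.9109
  2        37.50        34.3892        68.7784
  3        37.50        32.9320        98.7959
  4        37.50        31.5365       126.1460
  5        52.50        42.2802       211.4009
  6     1,052.50       811.6994     4,870.1961
  Σ                    988.7482     5,411.2283
P = 988.7482; Macaulay duration = 5,411.2283 / 988.7482 = 5.47281 half-year periods = 2.73640 years.
Modified duration = D_Mac / (1 + y) = 2.73640 / 1.04425 = 2.62045 years.

2.620 years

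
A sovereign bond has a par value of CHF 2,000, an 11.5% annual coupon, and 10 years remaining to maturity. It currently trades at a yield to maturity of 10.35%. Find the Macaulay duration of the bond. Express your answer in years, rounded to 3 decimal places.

6.551 years

Periodic yield y = 0.1035. Discount each cash flow and weight by its year:
  t   CF        PV=CF/(1+0.1035)^t    t·PV
  1       230.00       208.4277       208.4277
  2       230.00       188.8788       377.7576
  3       230.00       171.1634       513.4901
  4       230.00       155.1095       620.4381
  5       230.00       140.5614       702.8071
  6       230.00       127.3778       764.2669
  7       230.00       115.4307       808.0152
  8       230.00       104.6042       836.8336
  9       230.00        94.7931       853.1380
  10    2,230.00       832.8782     8,328.7819
  Σ                  2,139.2249    14,013.9563
Price P = Σ PV = 2,139.2249.
Macaulay duration = Σ(t·PV) / P = 14,013.9563 / 2,139.2249 = 6.55095 years.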